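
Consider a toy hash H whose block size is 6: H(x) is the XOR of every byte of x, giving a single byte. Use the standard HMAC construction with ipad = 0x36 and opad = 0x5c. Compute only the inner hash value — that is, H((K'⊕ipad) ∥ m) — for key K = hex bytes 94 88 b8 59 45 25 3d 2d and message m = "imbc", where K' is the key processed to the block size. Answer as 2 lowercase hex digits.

Key hex bytes 94 88 b8 59 45 25 3d 2d is 8 bytes > B = 6, so hash it first: H(key) = 8d, then zero-pad to 6 bytes: K' = 8d 00 00 00 00 00.
K' ⊕ ipad = bb 36 36 36 36 36.
Inner input = bb 36 36 36 36 36 ∥ 69 6d 62 63.
Inner hash: XOR bb⊕36⊕36⊕36⊕36⊕36⊕69⊕6d⊕62⊕63 = 88.

88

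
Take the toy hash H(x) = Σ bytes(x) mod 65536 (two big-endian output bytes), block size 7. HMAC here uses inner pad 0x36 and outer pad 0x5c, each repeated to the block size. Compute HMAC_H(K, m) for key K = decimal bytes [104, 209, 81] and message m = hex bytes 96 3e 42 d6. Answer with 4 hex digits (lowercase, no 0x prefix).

Key decimal bytes [104, 209, 81] = 68 d1 51 is 3 bytes ≤ B = 7; zero-pad to 7 bytes: K' = 68 d1 51 00 00 00 00.
K' ⊕ ipad = 5e e7 67 36 36 36 36.  K' ⊕ opad = 34 8d 0d 5c 5c 5c 5c.
Inner input = (K'⊕ipad) ∥ m = 5e e7 67 36 36 36 36 ∥ 96 3e 42 d6.
Inner hash: sum = 94+231+103+54+54+54+54+150+62+66+214 = 1136 → 04 70.
Outer input = (K'⊕opad) ∥ inner = 34 8d 0d 5c 5c 5c 5c ∥ 04 70.
Outer hash (tag): sum = 52+141+13+92+92+92+92+4+112 = 690 → 02 b2.

02b2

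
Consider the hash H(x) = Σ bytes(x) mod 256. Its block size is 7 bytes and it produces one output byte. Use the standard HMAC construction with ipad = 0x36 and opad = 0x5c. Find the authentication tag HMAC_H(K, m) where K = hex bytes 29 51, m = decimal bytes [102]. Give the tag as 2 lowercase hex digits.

Key hex bytes 29 51 is 2 bytes ≤ B = 7; zero-pad to 7 bytes: K' = 29 51 00 00 00 00 00.
K' ⊕ ipad = 1f 67 36 36 36 36 36.  K' ⊕ opad = 75 0d 5c 5c 5c 5c 5c.
Inner input = (K'⊕ipad) ∥ m = 1f 67 36 36 36 36 36 ∥ 66.
Inner hash: sum = 31+103+54+54+54+54+54+102 = 506; mod 256 = 250 → fa.
Outer input = (K'⊕opad) ∥ inner = 75 0d 5c 5c 5c 5c 5c ∥ fa.
Outer hash (tag): sum = 117+13+92+92+92+92+92+250 = 840; mod 256 = 72 → 48.

48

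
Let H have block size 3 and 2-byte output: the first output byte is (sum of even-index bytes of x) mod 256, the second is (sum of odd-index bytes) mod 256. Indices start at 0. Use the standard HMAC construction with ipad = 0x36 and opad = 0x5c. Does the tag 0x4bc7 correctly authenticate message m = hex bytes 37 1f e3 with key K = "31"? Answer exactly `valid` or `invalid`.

Key "31" = 33 31 is 2 bytes ≤ B = 3; zero-pad to 3 bytes: K' = 33 31 00.
K' ⊕ ipad = 05 07 36; K' ⊕ opad = 6f 6d 5c.
Inner hash: even-index sum = 90 mod 256 = 90; odd-index sum = 289 mod 256 = 33 → 5a 21.
Outer hash (recomputed tag): even-index sum = 236 mod 256 = 236; odd-index sum = 199 mod 256 = 199 → ec c7.
Recomputed tag = ecc7; claimed = 4bc7 → mismatch.

invalid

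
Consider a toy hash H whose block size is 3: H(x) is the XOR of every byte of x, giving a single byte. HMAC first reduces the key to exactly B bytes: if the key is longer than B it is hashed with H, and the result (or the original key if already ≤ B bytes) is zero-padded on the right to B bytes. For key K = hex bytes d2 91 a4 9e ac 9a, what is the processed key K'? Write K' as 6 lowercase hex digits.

4f0000

|K| = 6 > B = 3, so first hash the key.
H(K): XOR d2⊕91⊕a4⊕9e⊕ac⊕9a = 4f.
Zero-pad H(K) = 4f to 3 bytes: K' = 4f 00 00.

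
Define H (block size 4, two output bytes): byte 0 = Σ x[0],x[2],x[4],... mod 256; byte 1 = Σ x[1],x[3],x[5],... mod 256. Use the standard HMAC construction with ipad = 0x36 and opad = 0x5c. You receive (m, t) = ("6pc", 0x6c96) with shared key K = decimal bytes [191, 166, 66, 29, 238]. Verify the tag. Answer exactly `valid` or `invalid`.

Key decimal bytes [191, 166, 66, 29, 238] = bf a6 42 1d ee is 5 bytes > B = 4, so hash it first: H(key) = ef c3, then zero-pad to 4 bytes: K' = ef c3 00 00.
K' ⊕ ipad = d9 f5 36 36; K' ⊕ opad = b3 9f 5c 5c.
Inner hash: even-index sum = 424 mod 256 = 168; odd-index sum = 411 mod 256 = 155 → a8 9b.
Outer hash (recomputed tag): even-index sum = 439 mod 256 = 183; odd-index sum = 406 mod 256 = 150 → b7 96.
Recomputed tag = b796; claimed = 6c96 → mismatch.

invalid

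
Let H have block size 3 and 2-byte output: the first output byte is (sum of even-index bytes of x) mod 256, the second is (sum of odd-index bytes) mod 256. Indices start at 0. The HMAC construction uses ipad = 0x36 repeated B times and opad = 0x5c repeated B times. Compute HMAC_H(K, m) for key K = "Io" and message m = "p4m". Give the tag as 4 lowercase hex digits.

a71c

Key "Io" = 49 6f is 2 bytes ≤ B = 3; zero-pad to 3 bytes: K' = 49 6f 00.
K' ⊕ ipad = 7f 59 36.  K' ⊕ opad = 15 33 5c.
Inner input = (K'⊕ipad) ∥ m = 7f 59 36 ∥ 70 34 6d.
Inner hash: even-index sum = 233 mod 256 = 233; odd-index sum = 310 mod 256 = 54 → e9 36.
Outer input = (K'⊕opad) ∥ inner = 15 33 5c ∥ e9 36.
Outer hash (tag): even-index sum = 167 mod 256 = 167; odd-index sum = 284 mod 256 = 28 → a7 1c.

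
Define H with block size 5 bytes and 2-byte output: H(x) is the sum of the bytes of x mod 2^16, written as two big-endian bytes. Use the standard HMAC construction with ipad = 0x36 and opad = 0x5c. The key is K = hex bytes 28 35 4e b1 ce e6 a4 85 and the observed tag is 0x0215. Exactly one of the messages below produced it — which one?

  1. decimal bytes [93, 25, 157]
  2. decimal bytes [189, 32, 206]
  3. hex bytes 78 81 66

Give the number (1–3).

Key hex bytes 28 35 4e b1 ce e6 a4 85 is 8 bytes > B = 5, so hash it first: H(key) = 04 39, then zero-pad to 5 bytes: K' = 04 39 00 00 00.
K' ⊕ ipad = 32 0f 36 36 36; K' ⊕ opad = 58 65 5c 5c 5c.
m1: inner = H(32 0f 36 36 36 5d 19 9d) = 01 f6; tag = H(58 65 5c 5c 5c 01 f6) = 02c8
m2: inner = H(32 0f 36 36 36 bd 20 ce) = 02 8e; tag = H(58 65 5c 5c 5c 02 8e) = 0261
m3: inner = H(32 0f 36 36 36 78 81 66) = 02 42; tag = H(58 65 5c 5c 5c 02 42) = 0215 ← matches

3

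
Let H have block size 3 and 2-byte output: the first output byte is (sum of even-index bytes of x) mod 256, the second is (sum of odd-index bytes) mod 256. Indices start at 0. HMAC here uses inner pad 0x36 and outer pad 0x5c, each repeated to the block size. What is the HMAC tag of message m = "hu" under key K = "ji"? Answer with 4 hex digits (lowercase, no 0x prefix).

Key "ji" = 6a 69 is 2 bytes ≤ B = 3; zero-pad to 3 bytes: K' = 6a 69 00.
K' ⊕ ipad = 5c 5f 36.  K' ⊕ opad = 36 35 5c.
Inner input = (K'⊕ipad) ∥ m = 5c 5f 36 ∥ 68 75.
Inner hash: even-index sum = 263 mod 256 = 7; odd-index sum = 199 mod 256 = 199 → 07 c7.
Outer input = (K'⊕opad) ∥ inner = 36 35 5c ∥ 07 c7.
Outer hash (tag): even-index sum = 345 mod 256 = 89; odd-index sum = 60 mod 256 = 60 → 59 3c.

593c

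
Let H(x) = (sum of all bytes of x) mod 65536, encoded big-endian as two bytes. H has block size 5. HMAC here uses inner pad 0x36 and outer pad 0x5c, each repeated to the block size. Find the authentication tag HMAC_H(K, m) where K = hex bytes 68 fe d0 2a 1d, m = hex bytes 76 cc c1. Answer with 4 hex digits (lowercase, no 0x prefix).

Key hex bytes 68 fe d0 2a 1d is exactly B = 5 bytes: K' = 68 fe d0 2a 1d.
K' ⊕ ipad = 5e c8 e6 1c 2b.  K' ⊕ opad = 34 a2 8c 76 41.
Inner input = (K'⊕ipad) ∥ m = 5e c8 e6 1c 2b ∥ 76 cc c1.
Inner hash: sum = 94+200+230+28+43+118+204+193 = 1110 → 04 56.
Outer input = (K'⊕opad) ∥ inner = 34 a2 8c 76 41 ∥ 04 56.
Outer hash (tag): sum = 52+162+140+118+65+4+86 = 627 → 02 73.

0273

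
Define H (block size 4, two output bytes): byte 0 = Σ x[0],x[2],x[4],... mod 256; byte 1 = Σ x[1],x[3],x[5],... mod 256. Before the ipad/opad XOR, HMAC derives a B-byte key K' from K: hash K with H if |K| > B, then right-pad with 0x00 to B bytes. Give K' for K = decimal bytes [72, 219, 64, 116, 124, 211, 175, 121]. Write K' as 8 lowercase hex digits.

b39b0000

|K| = 8 > B = 4, so first hash the key.
H(K): even-index sum = 435 mod 256 = 179; odd-index sum = 667 mod 256 = 155 → b3 9b.
Zero-pad H(K) = b3 9b to 4 bytes: K' = b3 9b 00 00.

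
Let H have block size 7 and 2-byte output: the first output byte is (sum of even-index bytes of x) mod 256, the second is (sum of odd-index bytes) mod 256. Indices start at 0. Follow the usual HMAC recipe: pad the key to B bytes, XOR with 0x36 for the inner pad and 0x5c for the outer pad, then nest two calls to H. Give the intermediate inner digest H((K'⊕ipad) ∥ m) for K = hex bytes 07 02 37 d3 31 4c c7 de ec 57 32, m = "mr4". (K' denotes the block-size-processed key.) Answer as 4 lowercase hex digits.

766d

Key hex bytes 07 02 37 d3 31 4c c7 de ec 57 32 is 11 bytes > B = 7, so hash it first: H(key) = 54 56, then zero-pad to 7 bytes: K' = 54 56 00 00 00 00 00.
K' ⊕ ipad = 62 60 36 36 36 36 36.
Inner input = 62 60 36 36 36 36 36 ∥ 6d 72 34.
Inner hash: even-index sum = 374 mod 256 = 118; odd-index sum = 365 mod 256 = 109 → 76 6d.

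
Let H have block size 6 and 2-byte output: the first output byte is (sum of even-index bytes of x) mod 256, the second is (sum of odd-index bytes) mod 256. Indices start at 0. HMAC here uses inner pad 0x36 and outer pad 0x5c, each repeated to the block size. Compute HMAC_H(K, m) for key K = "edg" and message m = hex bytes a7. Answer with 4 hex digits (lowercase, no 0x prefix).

Key "edg" = 65 64 67 is 3 bytes ≤ B = 6; zero-pad to 6 bytes: K' = 65 64 67 00 00 00.
K' ⊕ ipad = 53 52 51 36 36 36.  K' ⊕ opad = 39 38 3b 5c 5c 5c.
Inner input = (K'⊕ipad) ∥ m = 53 52 51 36 36 36 ∥ a7.
Inner hash: even-index sum = 385 mod 256 = 129; odd-index sum = 190 mod 256 = 190 → 81 be.
Outer input = (K'⊕opad) ∥ inner = 39 38 3b 5c 5c 5c ∥ 81 be.
Outer hash (tag): even-index sum = 337 mod 256 = 81; odd-index sum = 430 mod 256 = 174 → 51 ae.

51ae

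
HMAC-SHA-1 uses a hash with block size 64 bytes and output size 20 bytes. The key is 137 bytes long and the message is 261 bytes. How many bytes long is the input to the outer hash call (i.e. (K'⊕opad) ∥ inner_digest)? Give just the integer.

Key is 137 > 64 bytes, so it is hashed to 20 bytes then zero-padded to 64: |K'| = 64.
Outer input = (K'⊕opad) ∥ H(inner) → 64 + 20 = 84 bytes.

84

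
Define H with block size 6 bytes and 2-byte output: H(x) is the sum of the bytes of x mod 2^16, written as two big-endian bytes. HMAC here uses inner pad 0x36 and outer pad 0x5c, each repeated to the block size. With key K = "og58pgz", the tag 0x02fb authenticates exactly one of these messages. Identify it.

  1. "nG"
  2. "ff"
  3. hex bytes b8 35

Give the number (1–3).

Key "og58pgz" = 6f 67 35 38 70 67 7a is 7 bytes > B = 6, so hash it first: H(key) = 02 94, then zero-pad to 6 bytes: K' = 02 94 00 00 00 00.
K' ⊕ ipad = 34 a2 36 36 36 36; K' ⊕ opad = 5e c8 5c 5c 5c 5c.
m1: inner = H(34 a2 36 36 36 36 6e 47) = 02 63; tag = H(5e c8 5c 5c 5c 5c 02 63) = 02fb ← matches
m2: inner = H(34 a2 36 36 36 36 66 66) = 02 7a; tag = H(5e c8 5c 5c 5c 5c 02 7a) = 0312
m3: inner = H(34 a2 36 36 36 36 b8 35) = 02 9b; tag = H(5e c8 5c 5c 5c 5c 02 9b) = 0333

1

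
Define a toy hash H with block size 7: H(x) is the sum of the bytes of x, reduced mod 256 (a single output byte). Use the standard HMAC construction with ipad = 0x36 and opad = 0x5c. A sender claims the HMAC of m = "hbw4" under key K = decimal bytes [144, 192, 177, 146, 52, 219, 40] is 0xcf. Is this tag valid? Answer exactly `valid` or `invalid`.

Key decimal bytes [144, 192, 177, 146, 52, 219, 40] = 90 c0 b1 92 34 db 28 is exactly B = 7 bytes: K' = 90 c0 b1 92 34 db 28.
K' ⊕ ipad = a6 f6 87 a4 02 ed 1e; K' ⊕ opad = cc 9c ed ce 68 87 74.
Inner hash: sum = 166+246+135+164+2+237+30+104+98+119+52 = 1353; mod 256 = 73 → 49.
Outer hash (recomputed tag): sum = 204+156+237+206+104+135+116+73 = 1231; mod 256 = 207 → cf.
Recomputed tag = cf; claimed = cf → match.

valid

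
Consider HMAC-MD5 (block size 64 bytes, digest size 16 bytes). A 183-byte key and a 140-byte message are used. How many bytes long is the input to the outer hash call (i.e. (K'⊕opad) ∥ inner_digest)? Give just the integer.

Key is 183 > 64 bytes, so it is hashed to 16 bytes then zero-padded to 64: |K'| = 64.
Outer input = (K'⊕opad) ∥ H(inner) → 64 + 16 = 80 bytes.

80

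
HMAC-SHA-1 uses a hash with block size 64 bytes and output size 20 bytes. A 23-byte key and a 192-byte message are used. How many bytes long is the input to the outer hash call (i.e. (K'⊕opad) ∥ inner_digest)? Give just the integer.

Key is 23 ≤ 64 bytes, zero-padded: |K'| = 64.
Outer input = (K'⊕opad) ∥ H(inner) → 64 + 20 = 84 bytes.

84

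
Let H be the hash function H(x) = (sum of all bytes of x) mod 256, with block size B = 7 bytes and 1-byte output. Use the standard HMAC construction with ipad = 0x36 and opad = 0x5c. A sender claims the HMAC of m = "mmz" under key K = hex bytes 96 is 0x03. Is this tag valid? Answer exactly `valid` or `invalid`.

invalid

Key hex bytes 96 is 1 byte ≤ B = 7; zero-pad to 7 bytes: K' = 96 00 00 00 00 00 00.
K' ⊕ ipad = a0 36 36 36 36 36 36; K' ⊕ opad = ca 5c 5c 5c 5c 5c 5c.
Inner hash: sum = 160+54+54+54+54+54+54+109+109+122 = 824; mod 256 = 56 → 38.
Outer hash (recomputed tag): sum = 202+92+92+92+92+92+92+56 = 810; mod 256 = 42 → 2a.
Recomputed tag = 2a; claimed = 03 → mismatch.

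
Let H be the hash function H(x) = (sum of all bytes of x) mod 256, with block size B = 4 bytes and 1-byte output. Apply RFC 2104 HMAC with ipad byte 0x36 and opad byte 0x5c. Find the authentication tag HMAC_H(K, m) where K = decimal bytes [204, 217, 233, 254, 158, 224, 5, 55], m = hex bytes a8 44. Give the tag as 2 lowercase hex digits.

Key decimal bytes [204, 217, 233, 254, 158, 224, 5, 55] = cc d9 e9 fe 9e e0 05 37 is 8 bytes > B = 4, so hash it first: H(key) = 46, then zero-pad to 4 bytes: K' = 46 00 00 00.
K' ⊕ ipad = 70 36 36 36.  K' ⊕ opad = 1a 5c 5c 5c.
Inner input = (K'⊕ipad) ∥ m = 70 36 36 36 ∥ a8 44.
Inner hash: sum = 112+54+54+54+168+68 = 510; mod 256 = 254 → fe.
Outer input = (K'⊕opad) ∥ inner = 1a 5c 5c 5c ∥ fe.
Outer hash (tag): sum = 26+92+92+92+254 = 556; mod 256 = 44 → 2c.

2c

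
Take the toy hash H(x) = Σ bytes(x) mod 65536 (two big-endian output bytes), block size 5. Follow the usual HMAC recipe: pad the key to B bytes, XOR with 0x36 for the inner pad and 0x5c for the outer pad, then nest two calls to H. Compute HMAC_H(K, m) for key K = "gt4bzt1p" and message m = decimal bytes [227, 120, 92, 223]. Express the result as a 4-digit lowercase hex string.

Key "gt4bzt1p" = 67 74 34 62 7a 74 31 70 is 8 bytes > B = 5, so hash it first: H(key) = 03 00, then zero-pad to 5 bytes: K' = 03 00 00 00 00.
K' ⊕ ipad = 35 36 36 36 36.  K' ⊕ opad = 5f 5c 5c 5c 5c.
Inner input = (K'⊕ipad) ∥ m = 35 36 36 36 36 ∥ e3 78 5c df.
Inner hash: sum = 53+54+54+54+54+227+120+92+223 = 931 → 03 a3.
Outer input = (K'⊕opad) ∥ inner = 5f 5c 5c 5c 5c ∥ 03 a3.
Outer hash (tag): sum = 95+92+92+92+92+3+163 = 629 → 02 75.

0275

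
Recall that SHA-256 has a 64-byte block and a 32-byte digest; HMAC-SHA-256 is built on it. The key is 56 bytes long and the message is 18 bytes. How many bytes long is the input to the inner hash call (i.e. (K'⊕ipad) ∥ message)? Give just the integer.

Key is 56 ≤ 64 bytes, zero-padded: |K'| = 64.
Inner input = (K'⊕ipad) ∥ m → 64 + 18 = 82 bytes.

82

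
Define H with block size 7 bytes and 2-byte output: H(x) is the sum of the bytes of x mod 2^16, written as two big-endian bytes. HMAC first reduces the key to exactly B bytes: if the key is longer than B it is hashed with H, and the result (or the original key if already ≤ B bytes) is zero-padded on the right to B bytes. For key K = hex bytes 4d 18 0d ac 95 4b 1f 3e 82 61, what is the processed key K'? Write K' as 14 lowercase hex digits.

033e0000000000

|K| = 10 > B = 7, so first hash the key.
H(K): sum = 77+24+13+172+149+75+31+62+130+97 = 830 → 03 3e.
Zero-pad H(K) = 03 3e to 7 bytes: K' = 03 3e 00 00 00 00 00.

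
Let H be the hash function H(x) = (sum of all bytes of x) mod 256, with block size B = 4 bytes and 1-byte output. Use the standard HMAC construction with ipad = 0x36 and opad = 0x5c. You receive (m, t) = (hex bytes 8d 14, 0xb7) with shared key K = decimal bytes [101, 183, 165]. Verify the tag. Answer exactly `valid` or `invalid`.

valid

Key decimal bytes [101, 183, 165] = 65 b7 a5 is 3 bytes ≤ B = 4; zero-pad to 4 bytes: K' = 65 b7 a5 00.
K' ⊕ ipad = 53 81 93 36; K' ⊕ opad = 39 eb f9 5c.
Inner hash: sum = 83+129+147+54+141+20 = 574; mod 256 = 62 → 3e.
Outer hash (recomputed tag): sum = 57+235+249+92+62 = 695; mod 256 = 183 → b7.
Recomputed tag = b7; claimed = b7 → match.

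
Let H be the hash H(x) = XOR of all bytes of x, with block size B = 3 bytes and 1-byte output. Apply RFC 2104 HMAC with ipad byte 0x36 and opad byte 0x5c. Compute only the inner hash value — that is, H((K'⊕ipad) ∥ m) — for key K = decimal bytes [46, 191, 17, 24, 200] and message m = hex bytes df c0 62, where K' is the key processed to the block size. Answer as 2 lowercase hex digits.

1b

Key decimal bytes [46, 191, 17, 24, 200] = 2e bf 11 18 c8 is 5 bytes > B = 3, so hash it first: H(key) = 50, then zero-pad to 3 bytes: K' = 50 00 00.
K' ⊕ ipad = 66 36 36.
Inner input = 66 36 36 ∥ df c0 62.
Inner hash: XOR 66⊕36⊕36⊕df⊕c0⊕62 = 1b.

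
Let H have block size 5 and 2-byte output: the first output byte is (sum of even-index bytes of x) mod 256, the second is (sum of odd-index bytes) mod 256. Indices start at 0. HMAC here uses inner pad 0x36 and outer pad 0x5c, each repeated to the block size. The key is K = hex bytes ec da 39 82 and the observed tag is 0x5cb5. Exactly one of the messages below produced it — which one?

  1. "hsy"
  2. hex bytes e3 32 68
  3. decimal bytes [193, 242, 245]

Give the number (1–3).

2

Key hex bytes ec da 39 82 is 4 bytes ≤ B = 5; zero-pad to 5 bytes: K' = ec da 39 82 00.
K' ⊕ ipad = da ec 0f b4 36; K' ⊕ opad = b0 86 65 de 5c.
m1: inner = H(da ec 0f b4 36 68 73 79) = 92 81; tag = H(b0 86 65 de 5c 92 81) = f2f6
m2: inner = H(da ec 0f b4 36 e3 32 68) = 51 eb; tag = H(b0 86 65 de 5c 51 eb) = 5cb5 ← matches
m3: inner = H(da ec 0f b4 36 c1 f2 f5) = 11 56; tag = H(b0 86 65 de 5c 11 56) = c775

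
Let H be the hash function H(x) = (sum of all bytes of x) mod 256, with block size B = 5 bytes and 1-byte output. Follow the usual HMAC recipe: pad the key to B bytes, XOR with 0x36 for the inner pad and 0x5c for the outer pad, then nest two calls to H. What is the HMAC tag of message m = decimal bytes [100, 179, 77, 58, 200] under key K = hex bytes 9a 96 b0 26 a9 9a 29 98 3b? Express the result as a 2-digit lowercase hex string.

Key hex bytes 9a 96 b0 26 a9 9a 29 98 3b is 9 bytes > B = 5, so hash it first: H(key) = 45, then zero-pad to 5 bytes: K' = 45 00 00 00 00.
K' ⊕ ipad = 73 36 36 36 36.  K' ⊕ opad = 19 5c 5c 5c 5c.
Inner input = (K'⊕ipad) ∥ m = 73 36 36 36 36 ∥ 64 b3 4d 3a c8.
Inner hash: sum = 115+54+54+54+54+100+179+77+58+200 = 945; mod 256 = 177 → b1.
Outer input = (K'⊕opad) ∥ inner = 19 5c 5c 5c 5c ∥ b1.
Outer hash (tag): sum = 25+92+92+92+92+177 = 570; mod 256 = 58 → 3a.

3a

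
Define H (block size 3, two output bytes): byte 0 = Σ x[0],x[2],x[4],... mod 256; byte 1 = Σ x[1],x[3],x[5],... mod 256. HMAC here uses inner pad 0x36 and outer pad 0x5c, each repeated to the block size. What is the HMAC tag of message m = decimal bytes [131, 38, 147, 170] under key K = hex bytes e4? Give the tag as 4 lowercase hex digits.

6034

Key hex bytes e4 is 1 byte ≤ B = 3; zero-pad to 3 bytes: K' = e4 00 00.
K' ⊕ ipad = d2 36 36.  K' ⊕ opad = b8 5c 5c.
Inner input = (K'⊕ipad) ∥ m = d2 36 36 ∥ 83 26 93 aa.
Inner hash: even-index sum = 472 mod 256 = 216; odd-index sum = 332 mod 256 = 76 → d8 4c.
Outer input = (K'⊕opad) ∥ inner = b8 5c 5c ∥ d8 4c.
Outer hash (tag): even-index sum = 352 mod 256 = 96; odd-index sum = 308 mod 256 = 52 → 60 34.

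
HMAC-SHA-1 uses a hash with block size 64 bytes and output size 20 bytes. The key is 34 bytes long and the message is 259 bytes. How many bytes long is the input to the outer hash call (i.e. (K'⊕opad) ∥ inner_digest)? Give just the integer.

Key is 34 ≤ 64 bytes, zero-padded: |K'| = 64.
Outer input = (K'⊕opad) ∥ H(inner) → 64 + 20 = 84 bytes.

84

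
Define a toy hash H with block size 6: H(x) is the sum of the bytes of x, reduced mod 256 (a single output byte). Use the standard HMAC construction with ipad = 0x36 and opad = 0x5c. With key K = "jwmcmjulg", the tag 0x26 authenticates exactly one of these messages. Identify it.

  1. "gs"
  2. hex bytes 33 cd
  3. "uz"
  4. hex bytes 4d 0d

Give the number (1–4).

Key "jwmcmjulg" = 6a 77 6d 63 6d 6a 75 6c 67 is 9 bytes > B = 6, so hash it first: H(key) = d0, then zero-pad to 6 bytes: K' = d0 00 00 00 00 00.
K' ⊕ ipad = e6 36 36 36 36 36; K' ⊕ opad = 8c 5c 5c 5c 5c 5c.
m1: inner = H(e6 36 36 36 36 36 67 73) = ce; tag = H(8c 5c 5c 5c 5c 5c ce) = 26 ← matches
m2: inner = H(e6 36 36 36 36 36 33 cd) = f4; tag = H(8c 5c 5c 5c 5c 5c f4) = 4c
m3: inner = H(e6 36 36 36 36 36 75 7a) = e3; tag = H(8c 5c 5c 5c 5c 5c e3) = 3b
m4: inner = H(e6 36 36 36 36 36 4d 0d) = 4e; tag = H(8c 5c 5c 5c 5c 5c 4e) = a6

1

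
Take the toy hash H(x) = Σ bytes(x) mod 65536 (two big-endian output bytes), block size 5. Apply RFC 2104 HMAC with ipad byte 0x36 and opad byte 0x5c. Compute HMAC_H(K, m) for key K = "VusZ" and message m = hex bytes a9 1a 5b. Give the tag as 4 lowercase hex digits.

Key "VusZ" = 56 75 73 5a is 4 bytes ≤ B = 5; zero-pad to 5 bytes: K' = 56 75 73 5a 00.
K' ⊕ ipad = 60 43 45 6c 36.  K' ⊕ opad = 0a 29 2f 06 5c.
Inner input = (K'⊕ipad) ∥ m = 60 43 45 6c 36 ∥ a9 1a 5b.
Inner hash: sum = 96+67+69+108+54+169+26+91 = 680 → 02 a8.
Outer input = (K'⊕opad) ∥ inner = 0a 29 2f 06 5c ∥ 02 a8.
Outer hash (tag): sum = 10+41+47+6+92+2+168 = 366 → 01 6e.

016e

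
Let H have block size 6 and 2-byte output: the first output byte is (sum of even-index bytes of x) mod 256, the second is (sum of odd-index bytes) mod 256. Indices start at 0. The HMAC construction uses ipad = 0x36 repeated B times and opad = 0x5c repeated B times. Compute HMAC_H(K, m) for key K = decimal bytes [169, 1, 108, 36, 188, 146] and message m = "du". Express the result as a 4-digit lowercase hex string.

Key decimal bytes [169, 1, 108, 36, 188, 146] = a9 01 6c 24 bc 92 is exactly B = 6 bytes: K' = a9 01 6c 24 bc 92.
K' ⊕ ipad = 9f 37 5a 12 8a a4.  K' ⊕ opad = f5 5d 30 78 e0 ce.
Inner input = (K'⊕ipad) ∥ m = 9f 37 5a 12 8a a4 ∥ 64 75.
Inner hash: even-index sum = 487 mod 256 = 231; odd-index sum = 354 mod 256 = 98 → e7 62.
Outer input = (K'⊕opad) ∥ inner = f5 5d 30 78 e0 ce ∥ e7 62.
Outer hash (tag): even-index sum = 748 mod 256 = 236; odd-index sum = 517 mod 256 = 5 → ec 05.

ec05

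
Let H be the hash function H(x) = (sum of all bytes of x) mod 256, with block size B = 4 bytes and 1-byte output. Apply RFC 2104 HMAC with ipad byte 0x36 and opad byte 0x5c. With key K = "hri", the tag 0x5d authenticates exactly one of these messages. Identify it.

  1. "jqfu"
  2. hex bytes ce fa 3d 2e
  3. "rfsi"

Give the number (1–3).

Key "hri" = 68 72 69 is 3 bytes ≤ B = 4; zero-pad to 4 bytes: K' = 68 72 69 00.
K' ⊕ ipad = 5e 44 5f 36; K' ⊕ opad = 34 2e 35 5c.
m1: inner = H(5e 44 5f 36 6a 71 66 75) = ed; tag = H(34 2e 35 5c ed) = e0
m2: inner = H(5e 44 5f 36 ce fa 3d 2e) = 6a; tag = H(34 2e 35 5c 6a) = 5d ← matches
m3: inner = H(5e 44 5f 36 72 66 73 69) = eb; tag = H(34 2e 35 5c eb) = de

2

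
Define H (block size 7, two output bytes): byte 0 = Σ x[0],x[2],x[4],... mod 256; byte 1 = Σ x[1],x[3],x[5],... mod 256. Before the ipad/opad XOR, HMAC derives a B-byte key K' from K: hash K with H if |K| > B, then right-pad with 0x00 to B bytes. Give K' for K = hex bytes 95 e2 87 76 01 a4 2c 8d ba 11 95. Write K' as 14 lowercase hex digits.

989a0000000000

|K| = 11 > B = 7, so first hash the key.
H(K): even-index sum = 664 mod 256 = 152; odd-index sum = 666 mod 256 = 154 → 98 9a.
Zero-pad H(K) = 98 9a to 7 bytes: K' = 98 9a 00 00 00 00 00.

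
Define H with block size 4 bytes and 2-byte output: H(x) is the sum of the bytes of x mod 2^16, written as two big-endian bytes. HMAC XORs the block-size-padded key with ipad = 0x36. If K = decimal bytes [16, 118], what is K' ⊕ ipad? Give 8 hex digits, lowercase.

Key decimal bytes [16, 118] = 10 76 is 2 bytes ≤ B = 4; zero-pad to 4 bytes: K' = 10 76 00 00.
XOR each byte with 0x36: 10⊕36=26, 76⊕36=40, 00⊕36=36, 00⊕36=36.

26403636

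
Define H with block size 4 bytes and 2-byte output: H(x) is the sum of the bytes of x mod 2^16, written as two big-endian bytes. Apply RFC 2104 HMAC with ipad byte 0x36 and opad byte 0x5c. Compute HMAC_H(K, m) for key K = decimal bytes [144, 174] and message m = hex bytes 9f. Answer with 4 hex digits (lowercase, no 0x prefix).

Key decimal bytes [144, 174] = 90 ae is 2 bytes ≤ B = 4; zero-pad to 4 bytes: K' = 90 ae 00 00.
K' ⊕ ipad = a6 98 36 36.  K' ⊕ opad = cc f2 5c 5c.
Inner input = (K'⊕ipad) ∥ m = a6 98 36 36 ∥ 9f.
Inner hash: sum = 166+152+54+54+159 = 585 → 02 49.
Outer input = (K'⊕opad) ∥ inner = cc f2 5c 5c ∥ 02 49.
Outer hash (tag): sum = 204+242+92+92+2+73 = 705 → 02 c1.

02c1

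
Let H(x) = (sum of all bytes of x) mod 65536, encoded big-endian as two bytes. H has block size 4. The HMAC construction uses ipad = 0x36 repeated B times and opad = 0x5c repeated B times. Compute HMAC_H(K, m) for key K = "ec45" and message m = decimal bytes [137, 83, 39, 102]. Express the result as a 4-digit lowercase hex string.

0161

Key "ec45" = 65 63 34 35 is exactly B = 4 bytes: K' = 65 63 34 35.
K' ⊕ ipad = 53 55 02 03.  K' ⊕ opad = 39 3f 68 69.
Inner input = (K'⊕ipad) ∥ m = 53 55 02 03 ∥ 89 53 27 66.
Inner hash: sum = 83+85+2+3+137+83+39+102 = 534 → 02 16.
Outer input = (K'⊕opad) ∥ inner = 39 3f 68 69 ∥ 02 16.
Outer hash (tag): sum = 57+63+104+105+2+22 = 353 → 01 61.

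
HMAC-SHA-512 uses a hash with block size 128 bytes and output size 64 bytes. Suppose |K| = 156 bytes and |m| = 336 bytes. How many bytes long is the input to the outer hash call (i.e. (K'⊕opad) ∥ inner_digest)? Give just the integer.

Key is 156 > 128 bytes, so it is hashed to 64 bytes then zero-padded to 128: |K'| = 128.
Outer input = (K'⊕opad) ∥ H(inner) → 128 + 64 = 192 bytes.

192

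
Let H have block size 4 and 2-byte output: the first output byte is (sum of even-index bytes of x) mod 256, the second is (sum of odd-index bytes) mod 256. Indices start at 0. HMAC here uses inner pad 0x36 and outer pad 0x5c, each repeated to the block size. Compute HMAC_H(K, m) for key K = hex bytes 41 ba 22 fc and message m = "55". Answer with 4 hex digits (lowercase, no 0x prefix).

Key hex bytes 41 ba 22 fc is exactly B = 4 bytes: K' = 41 ba 22 fc.
K' ⊕ ipad = 77 8c 14 ca.  K' ⊕ opad = 1d e6 7e a0.
Inner input = (K'⊕ipad) ∥ m = 77 8c 14 ca ∥ 35 35.
Inner hash: even-index sum = 192 mod 256 = 192; odd-index sum = 395 mod 256 = 139 → c0 8b.
Outer input = (K'⊕opad) ∥ inner = 1d e6 7e a0 ∥ c0 8b.
Outer hash (tag): even-index sum = 347 mod 256 = 91; odd-index sum = 529 mod 256 = 17 → 5b 11.

5b11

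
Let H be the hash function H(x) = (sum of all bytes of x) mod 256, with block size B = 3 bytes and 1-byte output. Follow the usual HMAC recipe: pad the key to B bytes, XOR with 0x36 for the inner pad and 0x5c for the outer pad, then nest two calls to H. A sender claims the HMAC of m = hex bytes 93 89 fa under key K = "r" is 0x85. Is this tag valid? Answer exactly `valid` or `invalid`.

invalid

Key "r" = 72 is 1 byte ≤ B = 3; zero-pad to 3 bytes: K' = 72 00 00.
K' ⊕ ipad = 44 36 36; K' ⊕ opad = 2e 5c 5c.
Inner hash: sum = 68+54+54+147+137+250 = 710; mod 256 = 198 → c6.
Outer hash (recomputed tag): sum = 46+92+92+198 = 428; mod 256 = 172 → ac.
Recomputed tag = ac; claimed = 85 → mismatch.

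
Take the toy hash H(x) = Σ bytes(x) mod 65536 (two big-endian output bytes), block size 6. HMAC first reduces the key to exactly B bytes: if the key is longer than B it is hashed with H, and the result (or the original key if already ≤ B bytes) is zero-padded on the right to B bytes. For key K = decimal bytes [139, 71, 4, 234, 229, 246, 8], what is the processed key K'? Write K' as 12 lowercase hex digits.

03a300000000

|K| = 7 > B = 6, so first hash the key.
H(K): sum = 139+71+4+234+229+246+8 = 931 → 03 a3.
Zero-pad H(K) = 03 a3 to 6 bytes: K' = 03 a3 00 00 00 00.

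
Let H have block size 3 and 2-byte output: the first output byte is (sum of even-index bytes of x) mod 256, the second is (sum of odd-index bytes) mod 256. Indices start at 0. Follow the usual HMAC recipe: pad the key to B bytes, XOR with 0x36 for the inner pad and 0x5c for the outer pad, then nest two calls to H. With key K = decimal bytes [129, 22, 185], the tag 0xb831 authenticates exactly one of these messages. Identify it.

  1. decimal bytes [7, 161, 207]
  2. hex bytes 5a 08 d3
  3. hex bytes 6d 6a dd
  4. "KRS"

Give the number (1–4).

1

Key decimal bytes [129, 22, 185] = 81 16 b9 is exactly B = 3 bytes: K' = 81 16 b9.
K' ⊕ ipad = b7 20 8f; K' ⊕ opad = dd 4a e5.
m1: inner = H(b7 20 8f 07 a1 cf) = e7 f6; tag = H(dd 4a e5 e7 f6) = b831 ← matches
m2: inner = H(b7 20 8f 5a 08 d3) = 4e 4d; tag = H(dd 4a e5 4e 4d) = 0f98
m3: inner = H(b7 20 8f 6d 6a dd) = b0 6a; tag = H(dd 4a e5 b0 6a) = 2cfa
m4: inner = H(b7 20 8f 4b 52 53) = 98 be; tag = H(dd 4a e5 98 be) = 80e2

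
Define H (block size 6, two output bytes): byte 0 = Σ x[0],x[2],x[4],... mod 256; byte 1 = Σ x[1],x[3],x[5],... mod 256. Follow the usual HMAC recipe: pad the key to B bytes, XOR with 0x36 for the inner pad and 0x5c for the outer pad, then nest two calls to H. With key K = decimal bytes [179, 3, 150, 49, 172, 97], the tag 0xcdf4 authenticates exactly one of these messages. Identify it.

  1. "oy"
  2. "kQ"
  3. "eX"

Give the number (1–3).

Key decimal bytes [179, 3, 150, 49, 172, 97] = b3 03 96 31 ac 61 is exactly B = 6 bytes: K' = b3 03 96 31 ac 61.
K' ⊕ ipad = 85 35 a0 07 9a 57; K' ⊕ opad = ef 5f ca 6d f0 3d.
m1: inner = H(85 35 a0 07 9a 57 6f 79) = 2e 0c; tag = H(ef 5f ca 6d f0 3d 2e 0c) = d715
m2: inner = H(85 35 a0 07 9a 57 6b 51) = 2a e4; tag = H(ef 5f ca 6d f0 3d 2a e4) = d3ed
m3: inner = H(85 35 a0 07 9a 57 65 58) = 24 eb; tag = H(ef 5f ca 6d f0 3d 24 eb) = cdf4 ← matches

3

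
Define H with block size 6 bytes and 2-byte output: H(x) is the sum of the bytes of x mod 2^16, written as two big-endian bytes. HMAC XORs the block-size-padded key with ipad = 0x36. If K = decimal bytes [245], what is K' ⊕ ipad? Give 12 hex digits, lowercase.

Key decimal bytes [245] = f5 is 1 byte ≤ B = 6; zero-pad to 6 bytes: K' = f5 00 00 00 00 00.
XOR each byte with 0x36: f5⊕36=c3, 00⊕36=36, 00⊕36=36, 00⊕36=36, 00⊕36=36, 00⊕36=36.

c33636363636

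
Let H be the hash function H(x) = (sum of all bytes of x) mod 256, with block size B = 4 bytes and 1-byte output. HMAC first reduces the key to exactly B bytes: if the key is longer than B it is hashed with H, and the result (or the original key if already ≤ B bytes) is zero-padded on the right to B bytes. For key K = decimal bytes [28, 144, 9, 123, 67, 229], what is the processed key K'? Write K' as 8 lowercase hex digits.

58000000

|K| = 6 > B = 4, so first hash the key.
H(K): sum = 28+144+9+123+67+229 = 600; mod 256 = 88 → 58.
Zero-pad H(K) = 58 to 4 bytes: K' = 58 00 00 00.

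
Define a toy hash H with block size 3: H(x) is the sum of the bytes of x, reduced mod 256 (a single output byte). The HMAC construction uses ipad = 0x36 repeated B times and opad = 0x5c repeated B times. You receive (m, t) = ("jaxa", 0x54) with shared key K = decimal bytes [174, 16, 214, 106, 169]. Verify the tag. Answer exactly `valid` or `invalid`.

Key decimal bytes [174, 16, 214, 106, 169] = ae 10 d6 6a a9 is 5 bytes > B = 3, so hash it first: H(key) = a7, then zero-pad to 3 bytes: K' = a7 00 00.
K' ⊕ ipad = 91 36 36; K' ⊕ opad = fb 5c 5c.
Inner hash: sum = 145+54+54+106+97+120+97 = 673; mod 256 = 161 → a1.
Outer hash (recomputed tag): sum = 251+92+92+161 = 596; mod 256 = 84 → 54.
Recomputed tag = 54; claimed = 54 → match.

valid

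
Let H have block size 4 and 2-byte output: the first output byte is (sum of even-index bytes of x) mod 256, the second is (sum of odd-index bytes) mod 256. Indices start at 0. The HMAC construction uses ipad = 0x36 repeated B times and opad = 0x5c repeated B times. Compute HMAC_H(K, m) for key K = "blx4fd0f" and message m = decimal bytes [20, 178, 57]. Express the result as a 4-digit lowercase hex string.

Key "blx4fd0f" = 62 6c 78 34 66 64 30 66 is 8 bytes > B = 4, so hash it first: H(key) = 70 6a, then zero-pad to 4 bytes: K' = 70 6a 00 00.
K' ⊕ ipad = 46 5c 36 36.  K' ⊕ opad = 2c 36 5c 5c.
Inner input = (K'⊕ipad) ∥ m = 46 5c 36 36 ∥ 14 b2 39.
Inner hash: even-index sum = 201 mod 256 = 201; odd-index sum = 324 mod 256 = 68 → c9 44.
Outer input = (K'⊕opad) ∥ inner = 2c 36 5c 5c ∥ c9 44.
Outer hash (tag): even-index sum = 337 mod 256 = 81; odd-index sum = 214 mod 256 = 214 → 51 d6.

51d6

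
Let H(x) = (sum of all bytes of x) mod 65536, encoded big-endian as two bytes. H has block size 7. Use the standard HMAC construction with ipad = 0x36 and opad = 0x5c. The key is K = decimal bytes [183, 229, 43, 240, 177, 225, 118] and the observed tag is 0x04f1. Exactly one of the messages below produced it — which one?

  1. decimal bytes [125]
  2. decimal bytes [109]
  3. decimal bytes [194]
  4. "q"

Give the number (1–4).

Key decimal bytes [183, 229, 43, 240, 177, 225, 118] = b7 e5 2b f0 b1 e1 76 is exactly B = 7 bytes: K' = b7 e5 2b f0 b1 e1 76.
K' ⊕ ipad = 81 d3 1d c6 87 d7 40; K' ⊕ opad = eb b9 77 ac ed bd 2a.
m1: inner = H(81 d3 1d c6 87 d7 40 7d) = 04 52; tag = H(eb b9 77 ac ed bd 2a 04 52) = 04f1 ← matches
m2: inner = H(81 d3 1d c6 87 d7 40 6d) = 04 42; tag = H(eb b9 77 ac ed bd 2a 04 42) = 04e1
m3: inner = H(81 d3 1d c6 87 d7 40 c2) = 04 97; tag = H(eb b9 77 ac ed bd 2a 04 97) = 0536
m4: inner = H(81 d3 1d c6 87 d7 40 71) = 04 46; tag = H(eb b9 77 ac ed bd 2a 04 46) = 04e5

1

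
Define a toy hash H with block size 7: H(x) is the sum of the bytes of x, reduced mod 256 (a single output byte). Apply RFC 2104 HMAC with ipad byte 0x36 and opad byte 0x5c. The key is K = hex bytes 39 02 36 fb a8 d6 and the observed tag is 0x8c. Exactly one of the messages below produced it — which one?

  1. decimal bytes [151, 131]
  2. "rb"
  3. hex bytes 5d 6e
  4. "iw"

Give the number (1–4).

Key hex bytes 39 02 36 fb a8 d6 is 6 bytes ≤ B = 7; zero-pad to 7 bytes: K' = 39 02 36 fb a8 d6 00.
K' ⊕ ipad = 0f 34 00 cd 9e e0 36; K' ⊕ opad = 65 5e 6a a7 f4 8a 5c.
m1: inner = H(0f 34 00 cd 9e e0 36 97 83) = de; tag = H(65 5e 6a a7 f4 8a 5c de) = 8c ← matches
m2: inner = H(0f 34 00 cd 9e e0 36 72 62) = 98; tag = H(65 5e 6a a7 f4 8a 5c 98) = 46
m3: inner = H(0f 34 00 cd 9e e0 36 5d 6e) = 8f; tag = H(65 5e 6a a7 f4 8a 5c 8f) = 3d
m4: inner = H(0f 34 00 cd 9e e0 36 69 77) = a4; tag = H(65 5e 6a a7 f4 8a 5c a4) = 52

1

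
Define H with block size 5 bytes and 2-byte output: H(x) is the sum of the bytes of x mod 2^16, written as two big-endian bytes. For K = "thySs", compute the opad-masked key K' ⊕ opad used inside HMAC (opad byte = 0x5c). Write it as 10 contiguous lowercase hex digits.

2834250f2f

Key "thySs" = 74 68 79 53 73 is exactly B = 5 bytes: K' = 74 68 79 53 73.
XOR each byte with 0x5c: 74⊕5c=28, 68⊕5c=34, 79⊕5c=25, 53⊕5c=0f, 73⊕5c=2f.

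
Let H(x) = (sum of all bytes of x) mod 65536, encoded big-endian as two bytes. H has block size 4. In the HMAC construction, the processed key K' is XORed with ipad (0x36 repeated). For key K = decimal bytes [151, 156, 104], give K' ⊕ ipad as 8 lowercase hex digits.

Key decimal bytes [151, 156, 104] = 97 9c 68 is 3 bytes ≤ B = 4; zero-pad to 4 bytes: K' = 97 9c 68 00.
XOR each byte with 0x36: 97⊕36=a1, 9c⊕36=aa, 68⊕36=5e, 00⊕36=36.

a1aa5e36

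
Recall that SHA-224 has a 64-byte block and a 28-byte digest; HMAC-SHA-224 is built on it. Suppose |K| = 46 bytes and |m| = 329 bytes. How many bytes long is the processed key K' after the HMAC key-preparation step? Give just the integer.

Key is 46 ≤ 64 bytes, zero-padded: |K'| = 64.

64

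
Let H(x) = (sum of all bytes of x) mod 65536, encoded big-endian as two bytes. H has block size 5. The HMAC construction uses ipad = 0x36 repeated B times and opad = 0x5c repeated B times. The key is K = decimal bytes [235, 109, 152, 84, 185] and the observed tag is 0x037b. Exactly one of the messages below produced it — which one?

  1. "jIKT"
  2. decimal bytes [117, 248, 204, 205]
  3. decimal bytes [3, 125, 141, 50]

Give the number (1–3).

Key decimal bytes [235, 109, 152, 84, 185] = eb 6d 98 54 b9 is exactly B = 5 bytes: K' = eb 6d 98 54 b9.
K' ⊕ ipad = dd 5b ae 62 8f; K' ⊕ opad = b7 31 c4 08 e5.
m1: inner = H(dd 5b ae 62 8f 6a 49 4b 54) = 04 29; tag = H(b7 31 c4 08 e5 04 29) = 02c6
m2: inner = H(dd 5b ae 62 8f 75 f8 cc cd) = 05 dd; tag = H(b7 31 c4 08 e5 05 dd) = 037b ← matches
m3: inner = H(dd 5b ae 62 8f 03 7d 8d 32) = 04 16; tag = H(b7 31 c4 08 e5 04 16) = 02b3

2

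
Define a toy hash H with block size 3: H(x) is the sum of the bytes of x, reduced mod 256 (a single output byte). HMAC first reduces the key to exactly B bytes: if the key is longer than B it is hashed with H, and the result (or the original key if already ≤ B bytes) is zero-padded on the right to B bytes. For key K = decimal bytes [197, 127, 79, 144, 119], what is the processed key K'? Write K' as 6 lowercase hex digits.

9a0000

|K| = 5 > B = 3, so first hash the key.
H(K): sum = 197+127+79+144+119 = 666; mod 256 = 154 → 9a.
Zero-pad H(K) = 9a to 3 bytes: K' = 9a 00 00.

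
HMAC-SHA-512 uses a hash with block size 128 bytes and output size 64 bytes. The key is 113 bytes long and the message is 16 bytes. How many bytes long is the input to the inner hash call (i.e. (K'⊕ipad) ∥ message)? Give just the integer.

144

Key is 113 ≤ 128 bytes, zero-padded: |K'| = 128.
Inner input = (K'⊕ipad) ∥ m → 128 + 16 = 144 bytes.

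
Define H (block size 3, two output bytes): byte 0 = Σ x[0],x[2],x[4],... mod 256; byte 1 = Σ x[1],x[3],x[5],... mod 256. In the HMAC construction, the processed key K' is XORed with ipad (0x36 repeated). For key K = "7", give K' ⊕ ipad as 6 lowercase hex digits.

Key "7" = 37 is 1 byte ≤ B = 3; zero-pad to 3 bytes: K' = 37 00 00.
XOR each byte with 0x36: 37⊕36=01, 00⊕36=36, 00⊕36=36.

013636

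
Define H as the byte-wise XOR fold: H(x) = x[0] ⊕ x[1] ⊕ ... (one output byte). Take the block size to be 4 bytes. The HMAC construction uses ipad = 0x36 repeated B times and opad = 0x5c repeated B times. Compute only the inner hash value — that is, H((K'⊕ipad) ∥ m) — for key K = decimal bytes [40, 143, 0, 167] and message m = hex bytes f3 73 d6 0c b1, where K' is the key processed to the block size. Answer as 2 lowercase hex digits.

eb

Key decimal bytes [40, 143, 0, 167] = 28 8f 00 a7 is exactly B = 4 bytes: K' = 28 8f 00 a7.
K' ⊕ ipad = 1e b9 36 91.
Inner input = 1e b9 36 91 ∥ f3 73 d6 0c b1.
Inner hash: XOR 1e⊕b9⊕36⊕91⊕f3⊕73⊕d6⊕0c⊕b1 = eb.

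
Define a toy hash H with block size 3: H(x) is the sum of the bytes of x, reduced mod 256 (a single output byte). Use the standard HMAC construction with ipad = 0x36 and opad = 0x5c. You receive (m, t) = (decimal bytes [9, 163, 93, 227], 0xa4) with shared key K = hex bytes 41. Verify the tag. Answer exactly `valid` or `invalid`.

Key hex bytes 41 is 1 byte ≤ B = 3; zero-pad to 3 bytes: K' = 41 00 00.
K' ⊕ ipad = 77 36 36; K' ⊕ opad = 1d 5c 5c.
Inner hash: sum = 119+54+54+9+163+93+227 = 719; mod 256 = 207 → cf.
Outer hash (recomputed tag): sum = 29+92+92+207 = 420; mod 256 = 164 → a4.
Recomputed tag = a4; claimed = a4 → match.

valid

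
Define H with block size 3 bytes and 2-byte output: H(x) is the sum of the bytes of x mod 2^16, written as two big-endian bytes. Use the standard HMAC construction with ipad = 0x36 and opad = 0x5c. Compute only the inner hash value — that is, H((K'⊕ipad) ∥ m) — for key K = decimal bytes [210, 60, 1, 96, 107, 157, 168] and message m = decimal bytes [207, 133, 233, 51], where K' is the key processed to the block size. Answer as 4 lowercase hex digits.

Key decimal bytes [210, 60, 1, 96, 107, 157, 168] = d2 3c 01 60 6b 9d a8 is 7 bytes > B = 3, so hash it first: H(key) = 03 1f, then zero-pad to 3 bytes: K' = 03 1f 00.
K' ⊕ ipad = 35 29 36.
Inner input = 35 29 36 ∥ cf 85 e9 33.
Inner hash: sum = 53+41+54+207+133+233+51 = 772 → 03 04.

0304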